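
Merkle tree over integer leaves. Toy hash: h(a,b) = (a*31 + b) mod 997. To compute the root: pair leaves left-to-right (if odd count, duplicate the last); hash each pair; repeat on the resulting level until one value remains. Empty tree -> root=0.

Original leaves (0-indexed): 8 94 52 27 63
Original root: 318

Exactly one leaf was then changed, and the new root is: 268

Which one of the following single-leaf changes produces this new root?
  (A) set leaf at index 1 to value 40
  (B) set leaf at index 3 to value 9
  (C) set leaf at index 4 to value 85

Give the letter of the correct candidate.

Original leaves: [8, 94, 52, 27, 63]
Target new root: 268
Try each candidate change and compute the resulting root:
Candidate A: set leaf[1] = 40 -> leaves = [8, 40, 52, 27, 63]
  L0: [8, 40, 52, 27, 63]
  L1: h(8,40)=(8*31+40)%997=288 h(52,27)=(52*31+27)%997=642 h(63,63)=(63*31+63)%997=22 -> [288, 642, 22]
  L2: h(288,642)=(288*31+642)%997=597 h(22,22)=(22*31+22)%997=704 -> [597, 704]
  L3: h(597,704)=(597*31+704)%997=268 -> [268]
  root = 268 == target 268  ** MATCH **
Candidate B: set leaf[3] = 9 -> leaves = [8, 94, 52, 9, 63]
  L0: [8, 94, 52, 9, 63]
  L1: h(8,94)=(8*31+94)%997=342 h(52,9)=(52*31+9)%997=624 h(63,63)=(63*31+63)%997=22 -> [342, 624, 22]
  L2: h(342,624)=(342*31+624)%997=259 h(22,22)=(22*31+22)%997=704 -> [259, 704]
  L3: h(259,704)=(259*31+704)%997=757 -> [757]
  root = 757 != target 268
Candidate C: set leaf[4] = 85 -> leaves = [8, 94, 52, 27, 85]
  L0: [8, 94, 52, 27, 85]
  L1: h(8,94)=(8*31+94)%997=342 h(52,27)=(52*31+27)%997=642 h(85,85)=(85*31+85)%997=726 -> [342, 642, 726]
  L2: h(342,642)=(342*31+642)%997=277 h(726,726)=(726*31+726)%997=301 -> [277, 301]
  L3: h(277,301)=(277*31+301)%997=912 -> [912]
  root = 912 != target 268
Candidate A produces the target root.

Answer: A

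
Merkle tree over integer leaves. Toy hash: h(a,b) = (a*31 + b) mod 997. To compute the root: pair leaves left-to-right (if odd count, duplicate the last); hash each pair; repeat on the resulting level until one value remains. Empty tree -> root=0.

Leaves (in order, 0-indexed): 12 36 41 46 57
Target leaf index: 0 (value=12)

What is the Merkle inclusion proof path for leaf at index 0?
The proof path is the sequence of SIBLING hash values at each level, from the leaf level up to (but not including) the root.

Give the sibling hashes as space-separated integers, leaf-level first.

L0 (leaves): [12, 36, 41, 46, 57], target index=0
L1: h(12,36)=(12*31+36)%997=408 [pair 0] h(41,46)=(41*31+46)%997=320 [pair 1] h(57,57)=(57*31+57)%997=827 [pair 2] -> [408, 320, 827]
  Sibling for proof at L0: 36
L2: h(408,320)=(408*31+320)%997=7 [pair 0] h(827,827)=(827*31+827)%997=542 [pair 1] -> [7, 542]
  Sibling for proof at L1: 320
L3: h(7,542)=(7*31+542)%997=759 [pair 0] -> [759]
  Sibling for proof at L2: 542
Root: 759
Proof path (sibling hashes from leaf to root): [36, 320, 542]

Answer: 36 320 542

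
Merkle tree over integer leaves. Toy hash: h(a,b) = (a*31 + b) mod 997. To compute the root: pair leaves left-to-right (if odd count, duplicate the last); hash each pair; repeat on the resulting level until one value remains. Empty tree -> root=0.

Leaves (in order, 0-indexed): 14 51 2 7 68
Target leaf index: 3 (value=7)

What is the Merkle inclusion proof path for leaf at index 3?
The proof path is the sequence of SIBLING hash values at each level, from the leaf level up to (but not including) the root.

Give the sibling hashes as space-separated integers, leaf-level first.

L0 (leaves): [14, 51, 2, 7, 68], target index=3
L1: h(14,51)=(14*31+51)%997=485 [pair 0] h(2,7)=(2*31+7)%997=69 [pair 1] h(68,68)=(68*31+68)%997=182 [pair 2] -> [485, 69, 182]
  Sibling for proof at L0: 2
L2: h(485,69)=(485*31+69)%997=149 [pair 0] h(182,182)=(182*31+182)%997=839 [pair 1] -> [149, 839]
  Sibling for proof at L1: 485
L3: h(149,839)=(149*31+839)%997=473 [pair 0] -> [473]
  Sibling for proof at L2: 839
Root: 473
Proof path (sibling hashes from leaf to root): [2, 485, 839]

Answer: 2 485 839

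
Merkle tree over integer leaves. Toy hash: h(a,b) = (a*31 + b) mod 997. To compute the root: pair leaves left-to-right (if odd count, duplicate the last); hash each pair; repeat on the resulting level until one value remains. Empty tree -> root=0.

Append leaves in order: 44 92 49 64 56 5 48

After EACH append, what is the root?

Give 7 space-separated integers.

After append 44 (leaves=[44]):
  L0: [44]
  root=44
After append 92 (leaves=[44, 92]):
  L0: [44, 92]
  L1: h(44,92)=(44*31+92)%997=459 -> [459]
  root=459
After append 49 (leaves=[44, 92, 49]):
  L0: [44, 92, 49]
  L1: h(44,92)=(44*31+92)%997=459 h(49,49)=(49*31+49)%997=571 -> [459, 571]
  L2: h(459,571)=(459*31+571)%997=842 -> [842]
  root=842
After append 64 (leaves=[44, 92, 49, 64]):
  L0: [44, 92, 49, 64]
  L1: h(44,92)=(44*31+92)%997=459 h(49,64)=(49*31+64)%997=586 -> [459, 586]
  L2: h(459,586)=(459*31+586)%997=857 -> [857]
  root=857
After append 56 (leaves=[44, 92, 49, 64, 56]):
  L0: [44, 92, 49, 64, 56]
  L1: h(44,92)=(44*31+92)%997=459 h(49,64)=(49*31+64)%997=586 h(56,56)=(56*31+56)%997=795 -> [459, 586, 795]
  L2: h(459,586)=(459*31+586)%997=857 h(795,795)=(795*31+795)%997=515 -> [857, 515]
  L3: h(857,515)=(857*31+515)%997=163 -> [163]
  root=163
After append 5 (leaves=[44, 92, 49, 64, 56, 5]):
  L0: [44, 92, 49, 64, 56, 5]
  L1: h(44,92)=(44*31+92)%997=459 h(49,64)=(49*31+64)%997=586 h(56,5)=(56*31+5)%997=744 -> [459, 586, 744]
  L2: h(459,586)=(459*31+586)%997=857 h(744,744)=(744*31+744)%997=877 -> [857, 877]
  L3: h(857,877)=(857*31+877)%997=525 -> [525]
  root=525
After append 48 (leaves=[44, 92, 49, 64, 56, 5, 48]):
  L0: [44, 92, 49, 64, 56, 5, 48]
  L1: h(44,92)=(44*31+92)%997=459 h(49,64)=(49*31+64)%997=586 h(56,5)=(56*31+5)%997=744 h(48,48)=(48*31+48)%997=539 -> [459, 586, 744, 539]
  L2: h(459,586)=(459*31+586)%997=857 h(744,539)=(744*31+539)%997=672 -> [857, 672]
  L3: h(857,672)=(857*31+672)%997=320 -> [320]
  root=320

Answer: 44 459 842 857 163 525 320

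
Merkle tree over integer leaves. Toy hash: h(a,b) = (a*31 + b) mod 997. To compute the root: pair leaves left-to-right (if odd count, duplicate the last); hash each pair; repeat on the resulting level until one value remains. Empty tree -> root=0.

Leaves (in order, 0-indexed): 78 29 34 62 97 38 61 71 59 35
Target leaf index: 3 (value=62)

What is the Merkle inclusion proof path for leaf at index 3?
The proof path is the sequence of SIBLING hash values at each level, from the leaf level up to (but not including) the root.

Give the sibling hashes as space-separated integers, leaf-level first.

L0 (leaves): [78, 29, 34, 62, 97, 38, 61, 71, 59, 35], target index=3
L1: h(78,29)=(78*31+29)%997=453 [pair 0] h(34,62)=(34*31+62)%997=119 [pair 1] h(97,38)=(97*31+38)%997=54 [pair 2] h(61,71)=(61*31+71)%997=965 [pair 3] h(59,35)=(59*31+35)%997=867 [pair 4] -> [453, 119, 54, 965, 867]
  Sibling for proof at L0: 34
L2: h(453,119)=(453*31+119)%997=204 [pair 0] h(54,965)=(54*31+965)%997=645 [pair 1] h(867,867)=(867*31+867)%997=825 [pair 2] -> [204, 645, 825]
  Sibling for proof at L1: 453
L3: h(204,645)=(204*31+645)%997=987 [pair 0] h(825,825)=(825*31+825)%997=478 [pair 1] -> [987, 478]
  Sibling for proof at L2: 645
L4: h(987,478)=(987*31+478)%997=168 [pair 0] -> [168]
  Sibling for proof at L3: 478
Root: 168
Proof path (sibling hashes from leaf to root): [34, 453, 645, 478]

Answer: 34 453 645 478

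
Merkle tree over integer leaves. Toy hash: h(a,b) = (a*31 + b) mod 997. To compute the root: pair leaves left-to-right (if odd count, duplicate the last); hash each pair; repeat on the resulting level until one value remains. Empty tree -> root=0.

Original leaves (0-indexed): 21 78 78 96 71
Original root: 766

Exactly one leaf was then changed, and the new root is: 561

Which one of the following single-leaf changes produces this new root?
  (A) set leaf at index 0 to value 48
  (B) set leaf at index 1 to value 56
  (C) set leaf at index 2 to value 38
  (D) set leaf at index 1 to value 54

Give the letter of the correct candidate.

Answer: B

Derivation:
Original leaves: [21, 78, 78, 96, 71]
Target new root: 561
Try each candidate change and compute the resulting root:
Candidate A: set leaf[0] = 48 -> leaves = [48, 78, 78, 96, 71]
  L0: [48, 78, 78, 96, 71]
  L1: h(48,78)=(48*31+78)%997=569 h(78,96)=(78*31+96)%997=520 h(71,71)=(71*31+71)%997=278 -> [569, 520, 278]
  L2: h(569,520)=(569*31+520)%997=213 h(278,278)=(278*31+278)%997=920 -> [213, 920]
  L3: h(213,920)=(213*31+920)%997=544 -> [544]
  root = 544 != target 561
Candidate B: set leaf[1] = 56 -> leaves = [21, 56, 78, 96, 71]
  L0: [21, 56, 78, 96, 71]
  L1: h(21,56)=(21*31+56)%997=707 h(78,96)=(78*31+96)%997=520 h(71,71)=(71*31+71)%997=278 -> [707, 520, 278]
  L2: h(707,520)=(707*31+520)%997=503 h(278,278)=(278*31+278)%997=920 -> [503, 920]
  L3: h(503,920)=(503*31+920)%997=561 -> [561]
  root = 561 == target 561  ** MATCH **
Candidate C: set leaf[2] = 38 -> leaves = [21, 78, 38, 96, 71]
  L0: [21, 78, 38, 96, 71]
  L1: h(21,78)=(21*31+78)%997=729 h(38,96)=(38*31+96)%997=277 h(71,71)=(71*31+71)%997=278 -> [729, 277, 278]
  L2: h(729,277)=(729*31+277)%997=942 h(278,278)=(278*31+278)%997=920 -> [942, 920]
  L3: h(942,920)=(942*31+920)%997=212 -> [212]
  root = 212 != target 561
Candidate D: set leaf[1] = 54 -> leaves = [21, 54, 78, 96, 71]
  L0: [21, 54, 78, 96, 71]
  L1: h(21,54)=(21*31+54)%997=705 h(78,96)=(78*31+96)%997=520 h(71,71)=(71*31+71)%997=278 -> [705, 520, 278]
  L2: h(705,520)=(705*31+520)%997=441 h(278,278)=(278*31+278)%997=920 -> [441, 920]
  L3: h(441,920)=(441*31+920)%997=633 -> [633]
  root = 633 != target 561
Candidate B produces the target root.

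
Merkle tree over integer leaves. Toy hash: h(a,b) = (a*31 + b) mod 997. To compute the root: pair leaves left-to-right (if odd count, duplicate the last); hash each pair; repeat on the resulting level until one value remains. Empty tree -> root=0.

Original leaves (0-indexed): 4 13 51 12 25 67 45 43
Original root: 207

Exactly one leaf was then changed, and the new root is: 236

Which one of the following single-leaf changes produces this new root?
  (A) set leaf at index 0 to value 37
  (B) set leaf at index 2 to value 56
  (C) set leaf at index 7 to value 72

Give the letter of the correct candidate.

Original leaves: [4, 13, 51, 12, 25, 67, 45, 43]
Target new root: 236
Try each candidate change and compute the resulting root:
Candidate A: set leaf[0] = 37 -> leaves = [37, 13, 51, 12, 25, 67, 45, 43]
  L0: [37, 13, 51, 12, 25, 67, 45, 43]
  L1: h(37,13)=(37*31+13)%997=163 h(51,12)=(51*31+12)%997=596 h(25,67)=(25*31+67)%997=842 h(45,43)=(45*31+43)%997=441 -> [163, 596, 842, 441]
  L2: h(163,596)=(163*31+596)%997=664 h(842,441)=(842*31+441)%997=621 -> [664, 621]
  L3: h(664,621)=(664*31+621)%997=268 -> [268]
  root = 268 != target 236
Candidate B: set leaf[2] = 56 -> leaves = [4, 13, 56, 12, 25, 67, 45, 43]
  L0: [4, 13, 56, 12, 25, 67, 45, 43]
  L1: h(4,13)=(4*31+13)%997=137 h(56,12)=(56*31+12)%997=751 h(25,67)=(25*31+67)%997=842 h(45,43)=(45*31+43)%997=441 -> [137, 751, 842, 441]
  L2: h(137,751)=(137*31+751)%997=13 h(842,441)=(842*31+441)%997=621 -> [13, 621]
  L3: h(13,621)=(13*31+621)%997=27 -> [27]
  root = 27 != target 236
Candidate C: set leaf[7] = 72 -> leaves = [4, 13, 51, 12, 25, 67, 45, 72]
  L0: [4, 13, 51, 12, 25, 67, 45, 72]
  L1: h(4,13)=(4*31+13)%997=137 h(51,12)=(51*31+12)%997=596 h(25,67)=(25*31+67)%997=842 h(45,72)=(45*31+72)%997=470 -> [137, 596, 842, 470]
  L2: h(137,596)=(137*31+596)%997=855 h(842,470)=(842*31+470)%997=650 -> [855, 650]
  L3: h(855,650)=(855*31+650)%997=236 -> [236]
  root = 236 == target 236  ** MATCH **
Candidate C produces the target root.

Answer: C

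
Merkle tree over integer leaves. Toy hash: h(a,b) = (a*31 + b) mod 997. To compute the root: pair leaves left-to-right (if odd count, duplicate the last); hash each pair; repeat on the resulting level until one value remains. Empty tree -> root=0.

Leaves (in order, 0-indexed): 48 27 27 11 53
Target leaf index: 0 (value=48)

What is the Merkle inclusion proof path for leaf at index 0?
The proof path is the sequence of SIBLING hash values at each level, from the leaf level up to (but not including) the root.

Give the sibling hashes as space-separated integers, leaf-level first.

Answer: 27 848 434

Derivation:
L0 (leaves): [48, 27, 27, 11, 53], target index=0
L1: h(48,27)=(48*31+27)%997=518 [pair 0] h(27,11)=(27*31+11)%997=848 [pair 1] h(53,53)=(53*31+53)%997=699 [pair 2] -> [518, 848, 699]
  Sibling for proof at L0: 27
L2: h(518,848)=(518*31+848)%997=954 [pair 0] h(699,699)=(699*31+699)%997=434 [pair 1] -> [954, 434]
  Sibling for proof at L1: 848
L3: h(954,434)=(954*31+434)%997=98 [pair 0] -> [98]
  Sibling for proof at L2: 434
Root: 98
Proof path (sibling hashes from leaf to root): [27, 848, 434]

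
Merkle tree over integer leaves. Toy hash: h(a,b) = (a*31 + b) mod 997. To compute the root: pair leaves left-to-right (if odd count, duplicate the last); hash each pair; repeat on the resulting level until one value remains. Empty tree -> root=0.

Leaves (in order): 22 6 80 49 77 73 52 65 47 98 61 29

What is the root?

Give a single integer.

Answer: 705

Derivation:
L0: [22, 6, 80, 49, 77, 73, 52, 65, 47, 98, 61, 29]
L1: h(22,6)=(22*31+6)%997=688 h(80,49)=(80*31+49)%997=535 h(77,73)=(77*31+73)%997=466 h(52,65)=(52*31+65)%997=680 h(47,98)=(47*31+98)%997=558 h(61,29)=(61*31+29)%997=923 -> [688, 535, 466, 680, 558, 923]
L2: h(688,535)=(688*31+535)%997=926 h(466,680)=(466*31+680)%997=171 h(558,923)=(558*31+923)%997=275 -> [926, 171, 275]
L3: h(926,171)=(926*31+171)%997=961 h(275,275)=(275*31+275)%997=824 -> [961, 824]
L4: h(961,824)=(961*31+824)%997=705 -> [705]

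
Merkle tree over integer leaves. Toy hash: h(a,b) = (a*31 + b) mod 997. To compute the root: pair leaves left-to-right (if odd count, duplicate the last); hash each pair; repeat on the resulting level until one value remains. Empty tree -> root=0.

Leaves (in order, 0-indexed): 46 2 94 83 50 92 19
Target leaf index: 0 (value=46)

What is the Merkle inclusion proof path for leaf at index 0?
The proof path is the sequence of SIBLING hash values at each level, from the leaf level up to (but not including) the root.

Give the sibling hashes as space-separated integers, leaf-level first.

L0 (leaves): [46, 2, 94, 83, 50, 92, 19], target index=0
L1: h(46,2)=(46*31+2)%997=431 [pair 0] h(94,83)=(94*31+83)%997=6 [pair 1] h(50,92)=(50*31+92)%997=645 [pair 2] h(19,19)=(19*31+19)%997=608 [pair 3] -> [431, 6, 645, 608]
  Sibling for proof at L0: 2
L2: h(431,6)=(431*31+6)%997=406 [pair 0] h(645,608)=(645*31+608)%997=663 [pair 1] -> [406, 663]
  Sibling for proof at L1: 6
L3: h(406,663)=(406*31+663)%997=288 [pair 0] -> [288]
  Sibling for proof at L2: 663
Root: 288
Proof path (sibling hashes from leaf to root): [2, 6, 663]

Answer: 2 6 663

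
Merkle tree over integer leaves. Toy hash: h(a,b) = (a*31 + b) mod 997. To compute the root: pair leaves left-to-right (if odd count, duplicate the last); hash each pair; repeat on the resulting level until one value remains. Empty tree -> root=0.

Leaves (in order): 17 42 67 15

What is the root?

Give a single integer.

L0: [17, 42, 67, 15]
L1: h(17,42)=(17*31+42)%997=569 h(67,15)=(67*31+15)%997=98 -> [569, 98]
L2: h(569,98)=(569*31+98)%997=788 -> [788]

Answer: 788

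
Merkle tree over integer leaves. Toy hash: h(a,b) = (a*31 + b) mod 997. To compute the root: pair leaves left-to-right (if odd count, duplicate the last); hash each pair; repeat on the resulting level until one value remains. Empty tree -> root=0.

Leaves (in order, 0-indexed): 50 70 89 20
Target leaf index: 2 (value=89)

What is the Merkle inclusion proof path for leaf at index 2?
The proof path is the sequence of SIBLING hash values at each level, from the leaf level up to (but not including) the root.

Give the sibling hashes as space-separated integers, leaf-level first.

L0 (leaves): [50, 70, 89, 20], target index=2
L1: h(50,70)=(50*31+70)%997=623 [pair 0] h(89,20)=(89*31+20)%997=785 [pair 1] -> [623, 785]
  Sibling for proof at L0: 20
L2: h(623,785)=(623*31+785)%997=158 [pair 0] -> [158]
  Sibling for proof at L1: 623
Root: 158
Proof path (sibling hashes from leaf to root): [20, 623]

Answer: 20 623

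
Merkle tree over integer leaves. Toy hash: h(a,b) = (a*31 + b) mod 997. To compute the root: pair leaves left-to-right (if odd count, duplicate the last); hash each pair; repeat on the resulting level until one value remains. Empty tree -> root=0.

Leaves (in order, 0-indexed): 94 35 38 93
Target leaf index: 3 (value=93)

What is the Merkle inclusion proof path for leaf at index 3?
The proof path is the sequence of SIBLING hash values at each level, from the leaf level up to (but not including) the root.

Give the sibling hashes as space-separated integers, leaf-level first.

Answer: 38 955

Derivation:
L0 (leaves): [94, 35, 38, 93], target index=3
L1: h(94,35)=(94*31+35)%997=955 [pair 0] h(38,93)=(38*31+93)%997=274 [pair 1] -> [955, 274]
  Sibling for proof at L0: 38
L2: h(955,274)=(955*31+274)%997=966 [pair 0] -> [966]
  Sibling for proof at L1: 955
Root: 966
Proof path (sibling hashes from leaf to root): [38, 955]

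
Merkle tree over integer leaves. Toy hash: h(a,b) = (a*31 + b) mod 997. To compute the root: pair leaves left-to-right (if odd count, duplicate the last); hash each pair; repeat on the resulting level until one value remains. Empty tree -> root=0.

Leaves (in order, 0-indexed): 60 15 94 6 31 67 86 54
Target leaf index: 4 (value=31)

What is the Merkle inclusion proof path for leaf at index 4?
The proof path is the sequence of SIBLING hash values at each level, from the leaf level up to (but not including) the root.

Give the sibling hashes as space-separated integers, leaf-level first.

Answer: 67 726 228

Derivation:
L0 (leaves): [60, 15, 94, 6, 31, 67, 86, 54], target index=4
L1: h(60,15)=(60*31+15)%997=878 [pair 0] h(94,6)=(94*31+6)%997=926 [pair 1] h(31,67)=(31*31+67)%997=31 [pair 2] h(86,54)=(86*31+54)%997=726 [pair 3] -> [878, 926, 31, 726]
  Sibling for proof at L0: 67
L2: h(878,926)=(878*31+926)%997=228 [pair 0] h(31,726)=(31*31+726)%997=690 [pair 1] -> [228, 690]
  Sibling for proof at L1: 726
L3: h(228,690)=(228*31+690)%997=779 [pair 0] -> [779]
  Sibling for proof at L2: 228
Root: 779
Proof path (sibling hashes from leaf to root): [67, 726, 228]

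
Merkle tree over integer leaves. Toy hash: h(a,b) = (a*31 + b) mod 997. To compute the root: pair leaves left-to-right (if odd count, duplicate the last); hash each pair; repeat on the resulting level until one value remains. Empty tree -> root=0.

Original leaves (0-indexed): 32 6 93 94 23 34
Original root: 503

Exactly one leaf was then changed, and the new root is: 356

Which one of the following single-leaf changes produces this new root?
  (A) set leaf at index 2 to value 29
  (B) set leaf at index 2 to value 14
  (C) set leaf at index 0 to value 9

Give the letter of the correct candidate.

Original leaves: [32, 6, 93, 94, 23, 34]
Target new root: 356
Try each candidate change and compute the resulting root:
Candidate A: set leaf[2] = 29 -> leaves = [32, 6, 29, 94, 23, 34]
  L0: [32, 6, 29, 94, 23, 34]
  L1: h(32,6)=(32*31+6)%997=1 h(29,94)=(29*31+94)%997=993 h(23,34)=(23*31+34)%997=747 -> [1, 993, 747]
  L2: h(1,993)=(1*31+993)%997=27 h(747,747)=(747*31+747)%997=973 -> [27, 973]
  L3: h(27,973)=(27*31+973)%997=813 -> [813]
  root = 813 != target 356
Candidate B: set leaf[2] = 14 -> leaves = [32, 6, 14, 94, 23, 34]
  L0: [32, 6, 14, 94, 23, 34]
  L1: h(32,6)=(32*31+6)%997=1 h(14,94)=(14*31+94)%997=528 h(23,34)=(23*31+34)%997=747 -> [1, 528, 747]
  L2: h(1,528)=(1*31+528)%997=559 h(747,747)=(747*31+747)%997=973 -> [559, 973]
  L3: h(559,973)=(559*31+973)%997=356 -> [356]
  root = 356 == target 356  ** MATCH **
Candidate C: set leaf[0] = 9 -> leaves = [9, 6, 93, 94, 23, 34]
  L0: [9, 6, 93, 94, 23, 34]
  L1: h(9,6)=(9*31+6)%997=285 h(93,94)=(93*31+94)%997=983 h(23,34)=(23*31+34)%997=747 -> [285, 983, 747]
  L2: h(285,983)=(285*31+983)%997=845 h(747,747)=(747*31+747)%997=973 -> [845, 973]
  L3: h(845,973)=(845*31+973)%997=249 -> [249]
  root = 249 != target 356
Candidate B produces the target root.

Answer: B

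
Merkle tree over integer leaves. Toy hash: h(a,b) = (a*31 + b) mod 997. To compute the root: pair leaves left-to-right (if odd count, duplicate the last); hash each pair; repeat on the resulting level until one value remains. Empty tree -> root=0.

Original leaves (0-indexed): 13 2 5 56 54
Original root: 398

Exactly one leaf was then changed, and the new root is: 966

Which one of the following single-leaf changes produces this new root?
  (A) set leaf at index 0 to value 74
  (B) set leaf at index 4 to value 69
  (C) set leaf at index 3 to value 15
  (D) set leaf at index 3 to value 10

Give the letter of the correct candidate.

Original leaves: [13, 2, 5, 56, 54]
Target new root: 966
Try each candidate change and compute the resulting root:
Candidate A: set leaf[0] = 74 -> leaves = [74, 2, 5, 56, 54]
  L0: [74, 2, 5, 56, 54]
  L1: h(74,2)=(74*31+2)%997=302 h(5,56)=(5*31+56)%997=211 h(54,54)=(54*31+54)%997=731 -> [302, 211, 731]
  L2: h(302,211)=(302*31+211)%997=600 h(731,731)=(731*31+731)%997=461 -> [600, 461]
  L3: h(600,461)=(600*31+461)%997=118 -> [118]
  root = 118 != target 966
Candidate B: set leaf[4] = 69 -> leaves = [13, 2, 5, 56, 69]
  L0: [13, 2, 5, 56, 69]
  L1: h(13,2)=(13*31+2)%997=405 h(5,56)=(5*31+56)%997=211 h(69,69)=(69*31+69)%997=214 -> [405, 211, 214]
  L2: h(405,211)=(405*31+211)%997=802 h(214,214)=(214*31+214)%997=866 -> [802, 866]
  L3: h(802,866)=(802*31+866)%997=803 -> [803]
  root = 803 != target 966
Candidate C: set leaf[3] = 15 -> leaves = [13, 2, 5, 15, 54]
  L0: [13, 2, 5, 15, 54]
  L1: h(13,2)=(13*31+2)%997=405 h(5,15)=(5*31+15)%997=170 h(54,54)=(54*31+54)%997=731 -> [405, 170, 731]
  L2: h(405,170)=(405*31+170)%997=761 h(731,731)=(731*31+731)%997=461 -> [761, 461]
  L3: h(761,461)=(761*31+461)%997=124 -> [124]
  root = 124 != target 966
Candidate D: set leaf[3] = 10 -> leaves = [13, 2, 5, 10, 54]
  L0: [13, 2, 5, 10, 54]
  L1: h(13,2)=(13*31+2)%997=405 h(5,10)=(5*31+10)%997=165 h(54,54)=(54*31+54)%997=731 -> [405, 165, 731]
  L2: h(405,165)=(405*31+165)%997=756 h(731,731)=(731*31+731)%997=461 -> [756, 461]
  L3: h(756,461)=(756*31+461)%997=966 -> [966]
  root = 966 == target 966  ** MATCH **
Candidate D produces the target root.

Answer: D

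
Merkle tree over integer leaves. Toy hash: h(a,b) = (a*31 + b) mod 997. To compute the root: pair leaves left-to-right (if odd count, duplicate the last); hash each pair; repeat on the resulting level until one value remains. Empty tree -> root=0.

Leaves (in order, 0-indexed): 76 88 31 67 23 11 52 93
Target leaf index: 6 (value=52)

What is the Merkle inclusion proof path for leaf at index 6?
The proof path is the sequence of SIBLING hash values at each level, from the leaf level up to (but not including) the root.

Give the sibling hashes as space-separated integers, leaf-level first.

L0 (leaves): [76, 88, 31, 67, 23, 11, 52, 93], target index=6
L1: h(76,88)=(76*31+88)%997=450 [pair 0] h(31,67)=(31*31+67)%997=31 [pair 1] h(23,11)=(23*31+11)%997=724 [pair 2] h(52,93)=(52*31+93)%997=708 [pair 3] -> [450, 31, 724, 708]
  Sibling for proof at L0: 93
L2: h(450,31)=(450*31+31)%997=23 [pair 0] h(724,708)=(724*31+708)%997=221 [pair 1] -> [23, 221]
  Sibling for proof at L1: 724
L3: h(23,221)=(23*31+221)%997=934 [pair 0] -> [934]
  Sibling for proof at L2: 23
Root: 934
Proof path (sibling hashes from leaf to root): [93, 724, 23]

Answer: 93 724 23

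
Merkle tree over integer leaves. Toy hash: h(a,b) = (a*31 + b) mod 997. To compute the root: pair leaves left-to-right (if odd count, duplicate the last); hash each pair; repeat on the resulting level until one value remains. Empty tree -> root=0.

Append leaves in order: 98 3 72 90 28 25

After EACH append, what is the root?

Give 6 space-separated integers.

Answer: 98 50 863 881 151 55

Derivation:
After append 98 (leaves=[98]):
  L0: [98]
  root=98
After append 3 (leaves=[98, 3]):
  L0: [98, 3]
  L1: h(98,3)=(98*31+3)%997=50 -> [50]
  root=50
After append 72 (leaves=[98, 3, 72]):
  L0: [98, 3, 72]
  L1: h(98,3)=(98*31+3)%997=50 h(72,72)=(72*31+72)%997=310 -> [50, 310]
  L2: h(50,310)=(50*31+310)%997=863 -> [863]
  root=863
After append 90 (leaves=[98, 3, 72, 90]):
  L0: [98, 3, 72, 90]
  L1: h(98,3)=(98*31+3)%997=50 h(72,90)=(72*31+90)%997=328 -> [50, 328]
  L2: h(50,328)=(50*31+328)%997=881 -> [881]
  root=881
After append 28 (leaves=[98, 3, 72, 90, 28]):
  L0: [98, 3, 72, 90, 28]
  L1: h(98,3)=(98*31+3)%997=50 h(72,90)=(72*31+90)%997=328 h(28,28)=(28*31+28)%997=896 -> [50, 328, 896]
  L2: h(50,328)=(50*31+328)%997=881 h(896,896)=(896*31+896)%997=756 -> [881, 756]
  L3: h(881,756)=(881*31+756)%997=151 -> [151]
  root=151
After append 25 (leaves=[98, 3, 72, 90, 28, 25]):
  L0: [98, 3, 72, 90, 28, 25]
  L1: h(98,3)=(98*31+3)%997=50 h(72,90)=(72*31+90)%997=328 h(28,25)=(28*31+25)%997=893 -> [50, 328, 893]
  L2: h(50,328)=(50*31+328)%997=881 h(893,893)=(893*31+893)%997=660 -> [881, 660]
  L3: h(881,660)=(881*31+660)%997=55 -> [55]
  root=55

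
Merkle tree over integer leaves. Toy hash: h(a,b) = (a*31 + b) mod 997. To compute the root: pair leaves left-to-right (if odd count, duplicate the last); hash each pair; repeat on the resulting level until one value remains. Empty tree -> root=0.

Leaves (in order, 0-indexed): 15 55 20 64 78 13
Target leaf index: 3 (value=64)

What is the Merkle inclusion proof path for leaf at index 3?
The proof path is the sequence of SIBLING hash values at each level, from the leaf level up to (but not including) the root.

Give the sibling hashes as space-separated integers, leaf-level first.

L0 (leaves): [15, 55, 20, 64, 78, 13], target index=3
L1: h(15,55)=(15*31+55)%997=520 [pair 0] h(20,64)=(20*31+64)%997=684 [pair 1] h(78,13)=(78*31+13)%997=437 [pair 2] -> [520, 684, 437]
  Sibling for proof at L0: 20
L2: h(520,684)=(520*31+684)%997=852 [pair 0] h(437,437)=(437*31+437)%997=26 [pair 1] -> [852, 26]
  Sibling for proof at L1: 520
L3: h(852,26)=(852*31+26)%997=516 [pair 0] -> [516]
  Sibling for proof at L2: 26
Root: 516
Proof path (sibling hashes from leaf to root): [20, 520, 26]

Answer: 20 520 26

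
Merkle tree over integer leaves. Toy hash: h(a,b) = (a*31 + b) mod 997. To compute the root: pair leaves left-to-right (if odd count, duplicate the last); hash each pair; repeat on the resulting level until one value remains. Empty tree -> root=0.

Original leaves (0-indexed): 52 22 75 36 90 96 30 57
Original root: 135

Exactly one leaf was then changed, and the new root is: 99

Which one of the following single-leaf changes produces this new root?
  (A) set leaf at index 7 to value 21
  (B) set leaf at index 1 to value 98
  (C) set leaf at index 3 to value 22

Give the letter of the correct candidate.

Original leaves: [52, 22, 75, 36, 90, 96, 30, 57]
Target new root: 99
Try each candidate change and compute the resulting root:
Candidate A: set leaf[7] = 21 -> leaves = [52, 22, 75, 36, 90, 96, 30, 21]
  L0: [52, 22, 75, 36, 90, 96, 30, 21]
  L1: h(52,22)=(52*31+22)%997=637 h(75,36)=(75*31+36)%997=367 h(90,96)=(90*31+96)%997=892 h(30,21)=(30*31+21)%997=951 -> [637, 367, 892, 951]
  L2: h(637,367)=(637*31+367)%997=174 h(892,951)=(892*31+951)%997=687 -> [174, 687]
  L3: h(174,687)=(174*31+687)%997=99 -> [99]
  root = 99 == target 99  ** MATCH **
Candidate B: set leaf[1] = 98 -> leaves = [52, 98, 75, 36, 90, 96, 30, 57]
  L0: [52, 98, 75, 36, 90, 96, 30, 57]
  L1: h(52,98)=(52*31+98)%997=713 h(75,36)=(75*31+36)%997=367 h(90,96)=(90*31+96)%997=892 h(30,57)=(30*31+57)%997=987 -> [713, 367, 892, 987]
  L2: h(713,367)=(713*31+367)%997=536 h(892,987)=(892*31+987)%997=723 -> [536, 723]
  L3: h(536,723)=(536*31+723)%997=390 -> [390]
  root = 390 != target 99
Candidate C: set leaf[3] = 22 -> leaves = [52, 22, 75, 22, 90, 96, 30, 57]
  L0: [52, 22, 75, 22, 90, 96, 30, 57]
  L1: h(52,22)=(52*31+22)%997=637 h(75,22)=(75*31+22)%997=353 h(90,96)=(90*31+96)%997=892 h(30,57)=(30*31+57)%997=987 -> [637, 353, 892, 987]
  L2: h(637,353)=(637*31+353)%997=160 h(892,987)=(892*31+987)%997=723 -> [160, 723]
  L3: h(160,723)=(160*31+723)%997=698 -> [698]
  root = 698 != target 99
Candidate A produces the target root.

Answer: A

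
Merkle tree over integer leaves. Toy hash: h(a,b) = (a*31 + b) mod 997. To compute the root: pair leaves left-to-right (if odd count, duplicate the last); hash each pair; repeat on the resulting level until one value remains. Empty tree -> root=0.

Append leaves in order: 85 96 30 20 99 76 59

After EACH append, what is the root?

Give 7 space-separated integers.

Answer: 85 737 876 866 606 867 607

Derivation:
After append 85 (leaves=[85]):
  L0: [85]
  root=85
After append 96 (leaves=[85, 96]):
  L0: [85, 96]
  L1: h(85,96)=(85*31+96)%997=737 -> [737]
  root=737
After append 30 (leaves=[85, 96, 30]):
  L0: [85, 96, 30]
  L1: h(85,96)=(85*31+96)%997=737 h(30,30)=(30*31+30)%997=960 -> [737, 960]
  L2: h(737,960)=(737*31+960)%997=876 -> [876]
  root=876
After append 20 (leaves=[85, 96, 30, 20]):
  L0: [85, 96, 30, 20]
  L1: h(85,96)=(85*31+96)%997=737 h(30,20)=(30*31+20)%997=950 -> [737, 950]
  L2: h(737,950)=(737*31+950)%997=866 -> [866]
  root=866
After append 99 (leaves=[85, 96, 30, 20, 99]):
  L0: [85, 96, 30, 20, 99]
  L1: h(85,96)=(85*31+96)%997=737 h(30,20)=(30*31+20)%997=950 h(99,99)=(99*31+99)%997=177 -> [737, 950, 177]
  L2: h(737,950)=(737*31+950)%997=866 h(177,177)=(177*31+177)%997=679 -> [866, 679]
  L3: h(866,679)=(866*31+679)%997=606 -> [606]
  root=606
After append 76 (leaves=[85, 96, 30, 20, 99, 76]):
  L0: [85, 96, 30, 20, 99, 76]
  L1: h(85,96)=(85*31+96)%997=737 h(30,20)=(30*31+20)%997=950 h(99,76)=(99*31+76)%997=154 -> [737, 950, 154]
  L2: h(737,950)=(737*31+950)%997=866 h(154,154)=(154*31+154)%997=940 -> [866, 940]
  L3: h(866,940)=(866*31+940)%997=867 -> [867]
  root=867
After append 59 (leaves=[85, 96, 30, 20, 99, 76, 59]):
  L0: [85, 96, 30, 20, 99, 76, 59]
  L1: h(85,96)=(85*31+96)%997=737 h(30,20)=(30*31+20)%997=950 h(99,76)=(99*31+76)%997=154 h(59,59)=(59*31+59)%997=891 -> [737, 950, 154, 891]
  L2: h(737,950)=(737*31+950)%997=866 h(154,891)=(154*31+891)%997=680 -> [866, 680]
  L3: h(866,680)=(866*31+680)%997=607 -> [607]
  root=607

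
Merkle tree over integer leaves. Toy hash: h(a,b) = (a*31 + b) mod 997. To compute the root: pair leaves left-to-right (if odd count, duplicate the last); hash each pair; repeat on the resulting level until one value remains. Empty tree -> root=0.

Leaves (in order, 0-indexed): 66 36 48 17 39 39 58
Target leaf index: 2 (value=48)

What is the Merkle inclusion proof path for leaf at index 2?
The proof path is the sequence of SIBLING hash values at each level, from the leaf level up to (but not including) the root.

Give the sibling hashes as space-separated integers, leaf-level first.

Answer: 17 88 664

Derivation:
L0 (leaves): [66, 36, 48, 17, 39, 39, 58], target index=2
L1: h(66,36)=(66*31+36)%997=88 [pair 0] h(48,17)=(48*31+17)%997=508 [pair 1] h(39,39)=(39*31+39)%997=251 [pair 2] h(58,58)=(58*31+58)%997=859 [pair 3] -> [88, 508, 251, 859]
  Sibling for proof at L0: 17
L2: h(88,508)=(88*31+508)%997=245 [pair 0] h(251,859)=(251*31+859)%997=664 [pair 1] -> [245, 664]
  Sibling for proof at L1: 88
L3: h(245,664)=(245*31+664)%997=283 [pair 0] -> [283]
  Sibling for proof at L2: 664
Root: 283
Proof path (sibling hashes from leaf to root): [17, 88, 664]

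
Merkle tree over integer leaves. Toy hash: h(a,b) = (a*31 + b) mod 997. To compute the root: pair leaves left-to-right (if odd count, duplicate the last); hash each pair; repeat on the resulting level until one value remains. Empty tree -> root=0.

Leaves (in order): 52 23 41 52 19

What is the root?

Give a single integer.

L0: [52, 23, 41, 52, 19]
L1: h(52,23)=(52*31+23)%997=638 h(41,52)=(41*31+52)%997=326 h(19,19)=(19*31+19)%997=608 -> [638, 326, 608]
L2: h(638,326)=(638*31+326)%997=164 h(608,608)=(608*31+608)%997=513 -> [164, 513]
L3: h(164,513)=(164*31+513)%997=612 -> [612]

Answer: 612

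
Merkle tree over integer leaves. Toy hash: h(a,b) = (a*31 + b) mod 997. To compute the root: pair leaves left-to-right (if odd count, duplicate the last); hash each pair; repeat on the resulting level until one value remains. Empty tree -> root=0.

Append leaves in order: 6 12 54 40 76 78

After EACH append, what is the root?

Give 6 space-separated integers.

Answer: 6 198 887 873 202 266

Derivation:
After append 6 (leaves=[6]):
  L0: [6]
  root=6
After append 12 (leaves=[6, 12]):
  L0: [6, 12]
  L1: h(6,12)=(6*31+12)%997=198 -> [198]
  root=198
After append 54 (leaves=[6, 12, 54]):
  L0: [6, 12, 54]
  L1: h(6,12)=(6*31+12)%997=198 h(54,54)=(54*31+54)%997=731 -> [198, 731]
  L2: h(198,731)=(198*31+731)%997=887 -> [887]
  root=887
After append 40 (leaves=[6, 12, 54, 40]):
  L0: [6, 12, 54, 40]
  L1: h(6,12)=(6*31+12)%997=198 h(54,40)=(54*31+40)%997=717 -> [198, 717]
  L2: h(198,717)=(198*31+717)%997=873 -> [873]
  root=873
After append 76 (leaves=[6, 12, 54, 40, 76]):
  L0: [6, 12, 54, 40, 76]
  L1: h(6,12)=(6*31+12)%997=198 h(54,40)=(54*31+40)%997=717 h(76,76)=(76*31+76)%997=438 -> [198, 717, 438]
  L2: h(198,717)=(198*31+717)%997=873 h(438,438)=(438*31+438)%997=58 -> [873, 58]
  L3: h(873,58)=(873*31+58)%997=202 -> [202]
  root=202
After append 78 (leaves=[6, 12, 54, 40, 76, 78]):
  L0: [6, 12, 54, 40, 76, 78]
  L1: h(6,12)=(6*31+12)%997=198 h(54,40)=(54*31+40)%997=717 h(76,78)=(76*31+78)%997=440 -> [198, 717, 440]
  L2: h(198,717)=(198*31+717)%997=873 h(440,440)=(440*31+440)%997=122 -> [873, 122]
  L3: h(873,122)=(873*31+122)%997=266 -> [266]
  root=266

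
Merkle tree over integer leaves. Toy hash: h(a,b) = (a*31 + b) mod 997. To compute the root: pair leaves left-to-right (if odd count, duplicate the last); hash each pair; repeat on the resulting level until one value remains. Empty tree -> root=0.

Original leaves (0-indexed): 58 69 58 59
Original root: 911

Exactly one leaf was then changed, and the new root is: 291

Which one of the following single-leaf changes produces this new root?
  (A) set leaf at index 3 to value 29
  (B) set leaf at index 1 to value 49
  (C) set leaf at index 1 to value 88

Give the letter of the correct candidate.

Answer: B

Derivation:
Original leaves: [58, 69, 58, 59]
Target new root: 291
Try each candidate change and compute the resulting root:
Candidate A: set leaf[3] = 29 -> leaves = [58, 69, 58, 29]
  L0: [58, 69, 58, 29]
  L1: h(58,69)=(58*31+69)%997=870 h(58,29)=(58*31+29)%997=830 -> [870, 830]
  L2: h(870,830)=(870*31+830)%997=881 -> [881]
  root = 881 != target 291
Candidate B: set leaf[1] = 49 -> leaves = [58, 49, 58, 59]
  L0: [58, 49, 58, 59]
  L1: h(58,49)=(58*31+49)%997=850 h(58,59)=(58*31+59)%997=860 -> [850, 860]
  L2: h(850,860)=(850*31+860)%997=291 -> [291]
  root = 291 == target 291  ** MATCH **
Candidate C: set leaf[1] = 88 -> leaves = [58, 88, 58, 59]
  L0: [58, 88, 58, 59]
  L1: h(58,88)=(58*31+88)%997=889 h(58,59)=(58*31+59)%997=860 -> [889, 860]
  L2: h(889,860)=(889*31+860)%997=503 -> [503]
  root = 503 != target 291
Candidate B produces the target root.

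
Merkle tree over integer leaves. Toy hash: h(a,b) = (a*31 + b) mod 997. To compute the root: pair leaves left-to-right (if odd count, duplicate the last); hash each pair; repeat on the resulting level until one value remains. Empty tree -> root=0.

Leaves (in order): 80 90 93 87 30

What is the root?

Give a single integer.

Answer: 360

Derivation:
L0: [80, 90, 93, 87, 30]
L1: h(80,90)=(80*31+90)%997=576 h(93,87)=(93*31+87)%997=976 h(30,30)=(30*31+30)%997=960 -> [576, 976, 960]
L2: h(576,976)=(576*31+976)%997=886 h(960,960)=(960*31+960)%997=810 -> [886, 810]
L3: h(886,810)=(886*31+810)%997=360 -> [360]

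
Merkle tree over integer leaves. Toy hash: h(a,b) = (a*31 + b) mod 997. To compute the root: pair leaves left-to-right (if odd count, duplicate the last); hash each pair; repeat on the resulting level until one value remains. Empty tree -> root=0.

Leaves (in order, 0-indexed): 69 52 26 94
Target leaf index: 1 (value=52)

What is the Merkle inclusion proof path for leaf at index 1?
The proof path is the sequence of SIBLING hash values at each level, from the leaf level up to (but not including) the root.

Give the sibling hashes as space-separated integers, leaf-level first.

L0 (leaves): [69, 52, 26, 94], target index=1
L1: h(69,52)=(69*31+52)%997=197 [pair 0] h(26,94)=(26*31+94)%997=900 [pair 1] -> [197, 900]
  Sibling for proof at L0: 69
L2: h(197,900)=(197*31+900)%997=28 [pair 0] -> [28]
  Sibling for proof at L1: 900
Root: 28
Proof path (sibling hashes from leaf to root): [69, 900]

Answer: 69 900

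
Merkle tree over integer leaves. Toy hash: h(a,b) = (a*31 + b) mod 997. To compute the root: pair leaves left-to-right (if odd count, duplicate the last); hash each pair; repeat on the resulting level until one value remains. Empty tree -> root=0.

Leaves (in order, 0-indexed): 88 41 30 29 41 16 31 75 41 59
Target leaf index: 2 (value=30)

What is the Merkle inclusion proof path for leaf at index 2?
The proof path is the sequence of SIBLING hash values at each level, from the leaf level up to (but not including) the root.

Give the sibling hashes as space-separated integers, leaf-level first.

Answer: 29 775 56 18

Derivation:
L0 (leaves): [88, 41, 30, 29, 41, 16, 31, 75, 41, 59], target index=2
L1: h(88,41)=(88*31+41)%997=775 [pair 0] h(30,29)=(30*31+29)%997=959 [pair 1] h(41,16)=(41*31+16)%997=290 [pair 2] h(31,75)=(31*31+75)%997=39 [pair 3] h(41,59)=(41*31+59)%997=333 [pair 4] -> [775, 959, 290, 39, 333]
  Sibling for proof at L0: 29
L2: h(775,959)=(775*31+959)%997=59 [pair 0] h(290,39)=(290*31+39)%997=56 [pair 1] h(333,333)=(333*31+333)%997=686 [pair 2] -> [59, 56, 686]
  Sibling for proof at L1: 775
L3: h(59,56)=(59*31+56)%997=888 [pair 0] h(686,686)=(686*31+686)%997=18 [pair 1] -> [888, 18]
  Sibling for proof at L2: 56
L4: h(888,18)=(888*31+18)%997=627 [pair 0] -> [627]
  Sibling for proof at L3: 18
Root: 627
Proof path (sibling hashes from leaf to root): [29, 775, 56, 18]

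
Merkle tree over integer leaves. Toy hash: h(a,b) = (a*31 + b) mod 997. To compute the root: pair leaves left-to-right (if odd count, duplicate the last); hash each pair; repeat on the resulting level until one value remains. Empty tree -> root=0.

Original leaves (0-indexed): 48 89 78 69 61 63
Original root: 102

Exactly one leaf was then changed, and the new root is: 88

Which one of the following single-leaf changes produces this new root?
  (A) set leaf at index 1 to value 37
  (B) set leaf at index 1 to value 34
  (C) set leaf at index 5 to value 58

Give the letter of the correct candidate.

Answer: B

Derivation:
Original leaves: [48, 89, 78, 69, 61, 63]
Target new root: 88
Try each candidate change and compute the resulting root:
Candidate A: set leaf[1] = 37 -> leaves = [48, 37, 78, 69, 61, 63]
  L0: [48, 37, 78, 69, 61, 63]
  L1: h(48,37)=(48*31+37)%997=528 h(78,69)=(78*31+69)%997=493 h(61,63)=(61*31+63)%997=957 -> [528, 493, 957]
  L2: h(528,493)=(528*31+493)%997=909 h(957,957)=(957*31+957)%997=714 -> [909, 714]
  L3: h(909,714)=(909*31+714)%997=977 -> [977]
  root = 977 != target 88
Candidate B: set leaf[1] = 34 -> leaves = [48, 34, 78, 69, 61, 63]
  L0: [48, 34, 78, 69, 61, 63]
  L1: h(48,34)=(48*31+34)%997=525 h(78,69)=(78*31+69)%997=493 h(61,63)=(61*31+63)%997=957 -> [525, 493, 957]
  L2: h(525,493)=(525*31+493)%997=816 h(957,957)=(957*31+957)%997=714 -> [816, 714]
  L3: h(816,714)=(816*31+714)%997=88 -> [88]
  root = 88 == target 88  ** MATCH **
Candidate C: set leaf[5] = 58 -> leaves = [48, 89, 78, 69, 61, 58]
  L0: [48, 89, 78, 69, 61, 58]
  L1: h(48,89)=(48*31+89)%997=580 h(78,69)=(78*31+69)%997=493 h(61,58)=(61*31+58)%997=952 -> [580, 493, 952]
  L2: h(580,493)=(580*31+493)%997=527 h(952,952)=(952*31+952)%997=554 -> [527, 554]
  L3: h(527,554)=(527*31+554)%997=939 -> [939]
  root = 939 != target 88
Candidate B produces the target root.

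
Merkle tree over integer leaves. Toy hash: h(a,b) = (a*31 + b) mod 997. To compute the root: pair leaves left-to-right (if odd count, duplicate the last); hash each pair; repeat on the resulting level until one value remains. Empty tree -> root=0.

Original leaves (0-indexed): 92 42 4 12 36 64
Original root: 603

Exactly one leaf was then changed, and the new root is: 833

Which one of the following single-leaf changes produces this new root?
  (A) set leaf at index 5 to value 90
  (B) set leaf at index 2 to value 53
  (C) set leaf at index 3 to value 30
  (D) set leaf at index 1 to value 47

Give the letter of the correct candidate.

Original leaves: [92, 42, 4, 12, 36, 64]
Target new root: 833
Try each candidate change and compute the resulting root:
Candidate A: set leaf[5] = 90 -> leaves = [92, 42, 4, 12, 36, 90]
  L0: [92, 42, 4, 12, 36, 90]
  L1: h(92,42)=(92*31+42)%997=900 h(4,12)=(4*31+12)%997=136 h(36,90)=(36*31+90)%997=209 -> [900, 136, 209]
  L2: h(900,136)=(900*31+136)%997=120 h(209,209)=(209*31+209)%997=706 -> [120, 706]
  L3: h(120,706)=(120*31+706)%997=438 -> [438]
  root = 438 != target 833
Candidate B: set leaf[2] = 53 -> leaves = [92, 42, 53, 12, 36, 64]
  L0: [92, 42, 53, 12, 36, 64]
  L1: h(92,42)=(92*31+42)%997=900 h(53,12)=(53*31+12)%997=658 h(36,64)=(36*31+64)%997=183 -> [900, 658, 183]
  L2: h(900,658)=(900*31+658)%997=642 h(183,183)=(183*31+183)%997=871 -> [642, 871]
  L3: h(642,871)=(642*31+871)%997=833 -> [833]
  root = 833 == target 833  ** MATCH **
Candidate C: set leaf[3] = 30 -> leaves = [92, 42, 4, 30, 36, 64]
  L0: [92, 42, 4, 30, 36, 64]
  L1: h(92,42)=(92*31+42)%997=900 h(4,30)=(4*31+30)%997=154 h(36,64)=(36*31+64)%997=183 -> [900, 154, 183]
  L2: h(900,154)=(900*31+154)%997=138 h(183,183)=(183*31+183)%997=871 -> [138, 871]
  L3: h(138,871)=(138*31+871)%997=164 -> [164]
  root = 164 != target 833
Candidate D: set leaf[1] = 47 -> leaves = [92, 47, 4, 12, 36, 64]
  L0: [92, 47, 4, 12, 36, 64]
  L1: h(92,47)=(92*31+47)%997=905 h(4,12)=(4*31+12)%997=136 h(36,64)=(36*31+64)%997=183 -> [905, 136, 183]
  L2: h(905,136)=(905*31+136)%997=275 h(183,183)=(183*31+183)%997=871 -> [275, 871]
  L3: h(275,871)=(275*31+871)%997=423 -> [423]
  root = 423 != target 833
Candidate B produces the target root.

Answer: B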